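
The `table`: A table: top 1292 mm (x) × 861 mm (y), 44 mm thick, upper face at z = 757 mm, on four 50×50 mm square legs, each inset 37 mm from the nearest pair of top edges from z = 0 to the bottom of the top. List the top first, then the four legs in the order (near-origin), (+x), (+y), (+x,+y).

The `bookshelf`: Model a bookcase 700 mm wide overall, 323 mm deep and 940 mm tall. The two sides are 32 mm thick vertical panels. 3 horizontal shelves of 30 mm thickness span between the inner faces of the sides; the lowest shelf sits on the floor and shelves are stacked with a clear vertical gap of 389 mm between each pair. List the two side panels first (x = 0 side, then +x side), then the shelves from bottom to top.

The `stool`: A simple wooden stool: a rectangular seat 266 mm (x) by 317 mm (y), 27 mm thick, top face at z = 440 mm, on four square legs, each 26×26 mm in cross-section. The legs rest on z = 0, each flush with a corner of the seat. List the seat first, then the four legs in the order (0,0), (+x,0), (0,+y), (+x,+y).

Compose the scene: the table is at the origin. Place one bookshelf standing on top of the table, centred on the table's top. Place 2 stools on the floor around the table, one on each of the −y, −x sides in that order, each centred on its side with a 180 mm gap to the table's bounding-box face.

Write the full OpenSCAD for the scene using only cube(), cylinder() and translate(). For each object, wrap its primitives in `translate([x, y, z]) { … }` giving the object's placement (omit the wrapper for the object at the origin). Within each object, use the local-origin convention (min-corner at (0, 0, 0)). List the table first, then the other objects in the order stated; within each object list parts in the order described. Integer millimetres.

translate([0, 0, 713]) cube([1292, 861, 44]);
translate([37, 37, 0]) cube([50, 50, 713]);
translate([1205, 37, 0]) cube([50, 50, 713]);
translate([37, 774, 0]) cube([50, 50, 713]);
translate([1205, 774, 0]) cube([50, 50, 713]);
translate([296, 269, 757]) {
  cube([32, 323, 940]);
  translate([668, 0, 0]) cube([32, 323, 940]);
  translate([32, 0, 0]) cube([636, 323, 30]);
  translate([32, 0, 419]) cube([636, 323, 30]);
  translate([32, 0, 838]) cube([636, 323, 30]);
}
translate([513, -497, 0]) {
  translate([0, 0, 413]) cube([266, 317, 27]);
  cube([26, 26, 413]);
  translate([240, 0, 0]) cube([26, 26, 413]);
  translate([0, 291, 0]) cube([26, 26, 413]);
  translate([240, 291, 0]) cube([26, 26, 413]);
}
translate([-446, 272, 0]) {
  translate([0, 0, 413]) cube([266, 317, 27]);
  cube([26, 26, 413]);
  translate([240, 0, 0]) cube([26, 26, 413]);
  translate([0, 291, 0]) cube([26, 26, 413]);
  translate([240, 291, 0]) cube([26, 26, 413]);
}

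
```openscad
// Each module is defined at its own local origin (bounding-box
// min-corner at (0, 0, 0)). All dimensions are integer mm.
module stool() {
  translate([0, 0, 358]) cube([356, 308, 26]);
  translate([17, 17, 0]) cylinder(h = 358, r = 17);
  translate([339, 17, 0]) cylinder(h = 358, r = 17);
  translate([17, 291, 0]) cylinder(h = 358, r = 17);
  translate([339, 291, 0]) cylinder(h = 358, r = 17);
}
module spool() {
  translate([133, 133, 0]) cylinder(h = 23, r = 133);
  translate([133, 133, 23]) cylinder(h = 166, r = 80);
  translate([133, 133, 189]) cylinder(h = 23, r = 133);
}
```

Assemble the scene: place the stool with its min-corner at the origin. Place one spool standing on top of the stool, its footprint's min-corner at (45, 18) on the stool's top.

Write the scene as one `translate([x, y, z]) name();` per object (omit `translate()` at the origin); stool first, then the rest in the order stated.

stool();
translate([45, 18, 384]) spool();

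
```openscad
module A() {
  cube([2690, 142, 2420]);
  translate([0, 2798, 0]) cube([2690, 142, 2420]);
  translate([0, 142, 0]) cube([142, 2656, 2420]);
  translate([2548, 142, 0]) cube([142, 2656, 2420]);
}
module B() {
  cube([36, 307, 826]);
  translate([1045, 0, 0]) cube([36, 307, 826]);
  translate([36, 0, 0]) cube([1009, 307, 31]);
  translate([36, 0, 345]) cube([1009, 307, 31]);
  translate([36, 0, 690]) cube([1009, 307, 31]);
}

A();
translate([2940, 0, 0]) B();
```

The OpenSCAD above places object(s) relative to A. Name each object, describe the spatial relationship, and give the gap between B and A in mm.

The bookshelf's nearest face is 250 mm from the house frame's +x face.

A is a house frame. B is a bookshelf. The bookshelf is on the floor beside the house frame on its +x side. The gap between the bookshelf and the house frame is 250 mm.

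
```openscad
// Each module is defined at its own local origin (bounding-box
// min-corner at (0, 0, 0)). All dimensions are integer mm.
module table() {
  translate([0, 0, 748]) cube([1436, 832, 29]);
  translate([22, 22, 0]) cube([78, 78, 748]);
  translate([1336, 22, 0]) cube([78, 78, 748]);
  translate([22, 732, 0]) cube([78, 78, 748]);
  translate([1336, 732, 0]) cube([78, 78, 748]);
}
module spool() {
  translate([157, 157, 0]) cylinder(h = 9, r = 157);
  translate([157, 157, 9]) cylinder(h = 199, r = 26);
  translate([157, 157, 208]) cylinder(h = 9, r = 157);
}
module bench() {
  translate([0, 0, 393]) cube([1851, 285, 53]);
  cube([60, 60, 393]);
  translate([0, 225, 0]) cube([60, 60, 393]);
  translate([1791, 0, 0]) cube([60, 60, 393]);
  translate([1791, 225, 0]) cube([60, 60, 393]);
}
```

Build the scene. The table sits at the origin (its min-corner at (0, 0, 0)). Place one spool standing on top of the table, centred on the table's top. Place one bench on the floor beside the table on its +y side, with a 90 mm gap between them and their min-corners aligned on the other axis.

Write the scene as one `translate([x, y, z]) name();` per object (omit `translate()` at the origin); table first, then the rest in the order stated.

table();
translate([561, 259, 777]) spool();
translate([0, 922, 0]) bench();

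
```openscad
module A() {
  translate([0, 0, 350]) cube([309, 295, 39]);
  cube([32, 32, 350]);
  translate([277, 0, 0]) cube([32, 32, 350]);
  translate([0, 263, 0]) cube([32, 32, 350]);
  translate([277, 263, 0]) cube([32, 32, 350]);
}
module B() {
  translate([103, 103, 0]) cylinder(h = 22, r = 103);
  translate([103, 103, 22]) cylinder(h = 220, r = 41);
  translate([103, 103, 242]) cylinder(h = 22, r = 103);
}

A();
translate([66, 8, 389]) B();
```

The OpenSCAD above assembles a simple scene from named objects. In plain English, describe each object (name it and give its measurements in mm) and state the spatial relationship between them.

A is a four-legged stool. The seat is a 309×295×39 mm slab whose top surface is at z = 389 mm; four square legs, each 32×32 mm in cross-section, run from the floor (z = 0) to the underside of the seat, each flush with a corner of the seat.

B is a spool: two coaxial disc flanges of radius 103 mm and thickness 22 mm, joined by a core cylinder of radius 41 mm and height 220 mm. The lower flange rests on z = 0 and the three cylinders share a vertical axis.

The spool is on top of the stool.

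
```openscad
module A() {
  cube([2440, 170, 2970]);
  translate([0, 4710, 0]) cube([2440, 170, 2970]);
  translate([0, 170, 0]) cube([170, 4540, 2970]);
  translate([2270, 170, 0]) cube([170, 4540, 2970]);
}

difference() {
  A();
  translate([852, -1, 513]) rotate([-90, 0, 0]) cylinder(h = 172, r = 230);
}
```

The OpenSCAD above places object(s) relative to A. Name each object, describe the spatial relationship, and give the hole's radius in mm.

The subtracted cylinder has r = 230 mm.

A is a house frame. The house frame has a circular hole through its front wall. The hole's radius is 230 mm.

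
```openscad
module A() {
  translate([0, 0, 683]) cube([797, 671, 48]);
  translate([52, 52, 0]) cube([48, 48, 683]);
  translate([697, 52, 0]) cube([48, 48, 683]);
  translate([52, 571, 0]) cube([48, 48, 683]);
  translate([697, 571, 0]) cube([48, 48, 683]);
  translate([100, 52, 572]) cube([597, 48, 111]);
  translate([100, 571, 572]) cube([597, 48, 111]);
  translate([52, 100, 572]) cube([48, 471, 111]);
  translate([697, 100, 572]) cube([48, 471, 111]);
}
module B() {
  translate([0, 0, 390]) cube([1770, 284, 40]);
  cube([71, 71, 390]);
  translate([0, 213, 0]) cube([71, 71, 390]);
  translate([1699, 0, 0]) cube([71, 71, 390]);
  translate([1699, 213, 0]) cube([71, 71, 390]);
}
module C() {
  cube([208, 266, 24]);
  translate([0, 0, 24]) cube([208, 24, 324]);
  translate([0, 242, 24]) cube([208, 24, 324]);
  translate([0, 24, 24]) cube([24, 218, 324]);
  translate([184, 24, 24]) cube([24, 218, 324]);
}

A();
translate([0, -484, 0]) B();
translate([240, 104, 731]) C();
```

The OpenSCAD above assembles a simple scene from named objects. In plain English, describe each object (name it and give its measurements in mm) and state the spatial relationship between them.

A is a table with a 797×671 mm rectangular top, 48 mm thick, top surface at z = 731 mm, supported by four 48×48 mm square legs, each inset 52 mm from the nearest pair of top edges, running from the floor. Four apron rails, 48 mm thick and 111 mm tall, run between adjacent legs with their top edges flush with the underside of the top and their outer faces flush with the legs' outer faces.

B is a long wooden bench with a 1770 mm (x) × 284 mm (y) seat, 40 mm thick, its top surface 430 mm above the floor. Four 71 mm square legs at the seat corners, flush with the edges, run from z = 0 to the seat underside.

C is an open storage box with external size 208×266×348 mm and wall thickness 24 mm (the base is also 24 mm thick). The base covers the whole footprint; the four walls stand on the base, with the y-facing walls full-width and the x-facing walls fitting between their inner faces.

The bench is on the floor beside the table on its −y side. The open box is on top of the table.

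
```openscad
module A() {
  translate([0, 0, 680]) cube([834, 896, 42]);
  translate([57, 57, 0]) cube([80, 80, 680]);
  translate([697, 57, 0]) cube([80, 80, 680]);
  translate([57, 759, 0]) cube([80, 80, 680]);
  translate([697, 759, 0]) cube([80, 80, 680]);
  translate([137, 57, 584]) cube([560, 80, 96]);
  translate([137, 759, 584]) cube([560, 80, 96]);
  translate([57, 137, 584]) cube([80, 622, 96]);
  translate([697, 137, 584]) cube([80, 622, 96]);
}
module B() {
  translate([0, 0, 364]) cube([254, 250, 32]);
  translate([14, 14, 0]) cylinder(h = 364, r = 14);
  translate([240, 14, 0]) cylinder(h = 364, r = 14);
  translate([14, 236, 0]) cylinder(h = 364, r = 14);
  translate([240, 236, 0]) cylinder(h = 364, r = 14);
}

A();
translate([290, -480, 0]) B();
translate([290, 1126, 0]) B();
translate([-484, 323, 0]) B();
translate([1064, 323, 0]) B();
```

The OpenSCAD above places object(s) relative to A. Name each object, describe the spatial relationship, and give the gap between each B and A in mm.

Each stool's nearest face is 230 mm from the table's bounding box.

A is a table. B is a stool. Four stools sit around the table at the −y, +y, −x, +x sides. The gap between each stool and the table is 230 mm.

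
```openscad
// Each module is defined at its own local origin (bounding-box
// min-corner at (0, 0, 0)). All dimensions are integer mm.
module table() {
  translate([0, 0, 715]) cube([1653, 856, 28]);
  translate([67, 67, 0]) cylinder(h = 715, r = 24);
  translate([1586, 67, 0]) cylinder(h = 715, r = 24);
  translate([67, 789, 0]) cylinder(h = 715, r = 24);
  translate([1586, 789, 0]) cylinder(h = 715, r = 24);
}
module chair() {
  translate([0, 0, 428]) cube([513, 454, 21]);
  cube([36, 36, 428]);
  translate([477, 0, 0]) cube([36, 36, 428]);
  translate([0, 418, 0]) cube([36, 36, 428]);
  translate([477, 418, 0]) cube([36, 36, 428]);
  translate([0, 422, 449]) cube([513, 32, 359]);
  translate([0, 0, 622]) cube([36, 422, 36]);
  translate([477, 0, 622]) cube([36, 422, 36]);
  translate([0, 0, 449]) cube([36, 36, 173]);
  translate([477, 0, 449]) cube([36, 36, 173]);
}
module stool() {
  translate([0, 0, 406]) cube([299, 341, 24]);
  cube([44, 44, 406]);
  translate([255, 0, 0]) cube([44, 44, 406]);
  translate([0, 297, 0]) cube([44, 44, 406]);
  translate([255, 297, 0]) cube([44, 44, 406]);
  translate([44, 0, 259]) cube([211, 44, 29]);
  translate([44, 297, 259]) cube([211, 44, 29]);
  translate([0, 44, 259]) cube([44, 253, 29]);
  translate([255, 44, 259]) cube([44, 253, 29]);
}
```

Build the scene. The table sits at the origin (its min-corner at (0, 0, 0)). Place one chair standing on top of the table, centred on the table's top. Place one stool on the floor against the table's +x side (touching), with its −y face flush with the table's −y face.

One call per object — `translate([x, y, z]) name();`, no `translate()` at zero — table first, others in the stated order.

table();
translate([570, 201, 743]) chair();
translate([1653, 0, 0]) stool();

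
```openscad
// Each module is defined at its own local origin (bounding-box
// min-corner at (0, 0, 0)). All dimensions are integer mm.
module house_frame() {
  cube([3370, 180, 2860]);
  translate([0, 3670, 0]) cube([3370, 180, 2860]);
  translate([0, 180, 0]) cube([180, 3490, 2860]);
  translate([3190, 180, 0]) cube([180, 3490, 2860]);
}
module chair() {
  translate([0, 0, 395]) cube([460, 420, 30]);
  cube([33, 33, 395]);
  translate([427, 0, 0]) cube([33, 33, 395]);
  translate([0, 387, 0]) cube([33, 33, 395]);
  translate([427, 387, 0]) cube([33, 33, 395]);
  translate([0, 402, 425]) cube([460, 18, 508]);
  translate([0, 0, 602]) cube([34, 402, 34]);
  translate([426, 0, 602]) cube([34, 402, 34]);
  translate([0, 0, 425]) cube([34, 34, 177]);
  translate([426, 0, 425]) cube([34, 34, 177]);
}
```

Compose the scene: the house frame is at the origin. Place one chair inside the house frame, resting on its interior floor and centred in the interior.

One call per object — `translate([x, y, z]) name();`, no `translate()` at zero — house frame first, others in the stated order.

house_frame();
translate([1455, 1715, 0]) chair();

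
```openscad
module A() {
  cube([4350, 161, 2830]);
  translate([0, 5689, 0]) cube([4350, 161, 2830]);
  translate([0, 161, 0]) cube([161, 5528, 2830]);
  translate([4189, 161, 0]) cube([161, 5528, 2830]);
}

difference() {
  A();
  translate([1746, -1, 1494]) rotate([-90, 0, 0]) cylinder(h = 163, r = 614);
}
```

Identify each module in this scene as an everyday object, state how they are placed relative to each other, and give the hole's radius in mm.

A is a house frame. The house frame has a circular hole through its front wall. The hole's radius is 614 mm.

The subtracted cylinder has r = 614 mm.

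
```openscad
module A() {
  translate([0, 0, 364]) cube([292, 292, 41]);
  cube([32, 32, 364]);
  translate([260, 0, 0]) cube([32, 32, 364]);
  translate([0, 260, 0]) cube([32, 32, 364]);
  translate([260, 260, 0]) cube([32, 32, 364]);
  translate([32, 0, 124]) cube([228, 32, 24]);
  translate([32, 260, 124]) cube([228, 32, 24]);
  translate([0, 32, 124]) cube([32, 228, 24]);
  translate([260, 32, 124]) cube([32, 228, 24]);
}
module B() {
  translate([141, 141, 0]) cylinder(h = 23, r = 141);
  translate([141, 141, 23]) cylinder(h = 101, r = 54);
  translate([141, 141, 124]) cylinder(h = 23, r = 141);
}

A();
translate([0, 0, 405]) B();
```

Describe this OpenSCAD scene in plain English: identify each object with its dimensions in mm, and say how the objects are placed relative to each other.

A is a four-legged stool. The seat is a 292×292×41 mm slab whose top surface is at z = 405 mm; four square legs, each 32×32 mm in cross-section, run from the floor (z = 0) to the underside of the seat, each flush with a corner of the seat. Four stretchers, 32 mm wide and 24 mm tall, connect adjacent legs with their undersides at z = 124 mm, each running between the inner faces of the legs it joins and aligned with the legs' outer faces on the other axis.

B is a spool: two coaxial disc flanges of radius 141 mm and thickness 23 mm, joined by a core cylinder of radius 54 mm and height 101 mm. The lower flange rests on z = 0 and the three cylinders share a vertical axis.

The spool is on top of the stool.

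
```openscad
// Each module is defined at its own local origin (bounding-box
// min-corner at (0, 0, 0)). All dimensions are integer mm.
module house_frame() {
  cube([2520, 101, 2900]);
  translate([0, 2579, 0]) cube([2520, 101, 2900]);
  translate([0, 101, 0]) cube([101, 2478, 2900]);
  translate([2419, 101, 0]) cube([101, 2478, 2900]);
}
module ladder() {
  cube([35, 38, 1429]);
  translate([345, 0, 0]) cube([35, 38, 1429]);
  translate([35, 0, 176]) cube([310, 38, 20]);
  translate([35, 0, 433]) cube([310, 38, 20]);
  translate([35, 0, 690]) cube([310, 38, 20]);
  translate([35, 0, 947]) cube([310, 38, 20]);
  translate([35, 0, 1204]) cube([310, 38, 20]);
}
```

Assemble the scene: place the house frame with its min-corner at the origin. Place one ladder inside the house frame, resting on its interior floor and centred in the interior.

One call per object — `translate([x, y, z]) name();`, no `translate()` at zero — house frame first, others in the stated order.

house_frame();
translate([1070, 1321, 0]) ladder();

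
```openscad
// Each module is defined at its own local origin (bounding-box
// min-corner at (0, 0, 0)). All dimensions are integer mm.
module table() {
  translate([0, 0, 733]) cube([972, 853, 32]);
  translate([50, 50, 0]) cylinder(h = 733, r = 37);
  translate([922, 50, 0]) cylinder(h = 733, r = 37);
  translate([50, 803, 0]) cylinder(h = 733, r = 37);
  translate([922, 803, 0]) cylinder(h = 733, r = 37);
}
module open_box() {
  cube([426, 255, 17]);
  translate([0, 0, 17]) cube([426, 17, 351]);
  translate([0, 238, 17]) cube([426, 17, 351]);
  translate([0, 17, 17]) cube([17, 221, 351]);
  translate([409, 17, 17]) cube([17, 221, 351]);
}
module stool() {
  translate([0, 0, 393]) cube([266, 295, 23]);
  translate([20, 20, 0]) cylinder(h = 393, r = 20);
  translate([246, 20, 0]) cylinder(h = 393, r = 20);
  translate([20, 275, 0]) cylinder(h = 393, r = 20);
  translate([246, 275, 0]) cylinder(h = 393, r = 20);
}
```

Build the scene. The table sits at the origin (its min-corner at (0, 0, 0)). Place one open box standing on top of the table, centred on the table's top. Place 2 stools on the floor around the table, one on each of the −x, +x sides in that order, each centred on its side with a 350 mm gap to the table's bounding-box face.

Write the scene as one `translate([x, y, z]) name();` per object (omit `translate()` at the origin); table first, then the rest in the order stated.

table();
translate([273, 299, 765]) open_box();
translate([-616, 279, 0]) stool();
translate([1322, 279, 0]) stool();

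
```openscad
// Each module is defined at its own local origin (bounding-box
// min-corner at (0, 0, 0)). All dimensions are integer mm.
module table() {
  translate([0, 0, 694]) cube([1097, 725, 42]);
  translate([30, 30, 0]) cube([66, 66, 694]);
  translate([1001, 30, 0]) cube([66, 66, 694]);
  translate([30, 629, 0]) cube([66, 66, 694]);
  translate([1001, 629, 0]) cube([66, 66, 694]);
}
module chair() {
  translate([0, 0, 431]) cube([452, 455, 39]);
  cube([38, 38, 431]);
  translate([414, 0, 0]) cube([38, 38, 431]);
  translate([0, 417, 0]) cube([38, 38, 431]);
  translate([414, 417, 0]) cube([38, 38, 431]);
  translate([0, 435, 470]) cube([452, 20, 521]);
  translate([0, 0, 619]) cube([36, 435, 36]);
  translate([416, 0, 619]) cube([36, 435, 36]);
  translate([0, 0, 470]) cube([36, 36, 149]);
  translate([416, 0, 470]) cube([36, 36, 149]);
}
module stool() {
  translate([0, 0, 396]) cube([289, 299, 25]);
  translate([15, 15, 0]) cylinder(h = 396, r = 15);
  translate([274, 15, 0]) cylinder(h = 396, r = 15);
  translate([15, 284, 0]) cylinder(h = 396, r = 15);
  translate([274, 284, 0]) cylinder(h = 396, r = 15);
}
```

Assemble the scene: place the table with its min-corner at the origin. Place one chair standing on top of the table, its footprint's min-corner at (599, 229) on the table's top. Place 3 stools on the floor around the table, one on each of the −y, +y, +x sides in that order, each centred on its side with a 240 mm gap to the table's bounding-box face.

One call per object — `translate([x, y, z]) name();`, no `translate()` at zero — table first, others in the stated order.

table();
translate([599, 229, 736]) chair();
translate([404, -539, 0]) stool();
translate([404, 965, 0]) stool();
translate([1337, 213, 0]) stool();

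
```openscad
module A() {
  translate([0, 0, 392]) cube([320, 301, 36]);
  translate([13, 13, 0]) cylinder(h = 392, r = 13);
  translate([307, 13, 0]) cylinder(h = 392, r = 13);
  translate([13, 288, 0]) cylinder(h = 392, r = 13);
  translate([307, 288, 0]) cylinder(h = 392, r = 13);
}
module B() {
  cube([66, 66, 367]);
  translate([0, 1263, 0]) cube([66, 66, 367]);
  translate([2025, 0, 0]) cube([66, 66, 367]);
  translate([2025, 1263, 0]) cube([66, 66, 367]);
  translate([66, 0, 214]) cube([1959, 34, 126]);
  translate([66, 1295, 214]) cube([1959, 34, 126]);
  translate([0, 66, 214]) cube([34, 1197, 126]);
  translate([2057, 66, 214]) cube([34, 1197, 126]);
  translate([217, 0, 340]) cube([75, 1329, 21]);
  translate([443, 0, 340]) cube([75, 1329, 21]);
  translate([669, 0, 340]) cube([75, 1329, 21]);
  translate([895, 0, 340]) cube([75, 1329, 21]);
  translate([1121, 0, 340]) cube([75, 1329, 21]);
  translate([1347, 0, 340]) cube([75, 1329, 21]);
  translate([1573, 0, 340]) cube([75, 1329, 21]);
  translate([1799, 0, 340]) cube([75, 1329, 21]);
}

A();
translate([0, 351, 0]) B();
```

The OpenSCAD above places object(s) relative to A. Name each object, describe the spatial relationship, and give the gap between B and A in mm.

The bed frame's nearest face is 50 mm from the stool's +y face.

A is a stool. B is a bed frame. The bed frame is on the floor beside the stool on its +y side. The gap between the bed frame and the stool is 50 mm.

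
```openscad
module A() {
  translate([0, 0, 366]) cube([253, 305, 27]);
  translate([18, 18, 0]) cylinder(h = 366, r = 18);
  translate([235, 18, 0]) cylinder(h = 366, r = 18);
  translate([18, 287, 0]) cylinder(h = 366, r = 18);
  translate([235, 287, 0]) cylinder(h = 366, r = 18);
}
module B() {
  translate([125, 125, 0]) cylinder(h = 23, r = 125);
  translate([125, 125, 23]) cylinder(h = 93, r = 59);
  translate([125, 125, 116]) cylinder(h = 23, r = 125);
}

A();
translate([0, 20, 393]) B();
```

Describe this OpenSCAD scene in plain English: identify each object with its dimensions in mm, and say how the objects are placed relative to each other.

A is a simple wooden stool: a rectangular seat 253 mm (x) by 305 mm (y), 27 mm thick, top face at z = 393 mm, on four round legs, each 36 mm in diameter. The legs rest on z = 0, each leg's axis is inset half a diameter from the nearest pair of seat edges (so the leg's bounding box is flush with the corner).

B is a spool: two coaxial disc flanges of radius 125 mm and thickness 23 mm, joined by a core cylinder of radius 59 mm and height 93 mm. The lower flange rests on z = 0 and the three cylinders share a vertical axis.

The spool is on top of the stool.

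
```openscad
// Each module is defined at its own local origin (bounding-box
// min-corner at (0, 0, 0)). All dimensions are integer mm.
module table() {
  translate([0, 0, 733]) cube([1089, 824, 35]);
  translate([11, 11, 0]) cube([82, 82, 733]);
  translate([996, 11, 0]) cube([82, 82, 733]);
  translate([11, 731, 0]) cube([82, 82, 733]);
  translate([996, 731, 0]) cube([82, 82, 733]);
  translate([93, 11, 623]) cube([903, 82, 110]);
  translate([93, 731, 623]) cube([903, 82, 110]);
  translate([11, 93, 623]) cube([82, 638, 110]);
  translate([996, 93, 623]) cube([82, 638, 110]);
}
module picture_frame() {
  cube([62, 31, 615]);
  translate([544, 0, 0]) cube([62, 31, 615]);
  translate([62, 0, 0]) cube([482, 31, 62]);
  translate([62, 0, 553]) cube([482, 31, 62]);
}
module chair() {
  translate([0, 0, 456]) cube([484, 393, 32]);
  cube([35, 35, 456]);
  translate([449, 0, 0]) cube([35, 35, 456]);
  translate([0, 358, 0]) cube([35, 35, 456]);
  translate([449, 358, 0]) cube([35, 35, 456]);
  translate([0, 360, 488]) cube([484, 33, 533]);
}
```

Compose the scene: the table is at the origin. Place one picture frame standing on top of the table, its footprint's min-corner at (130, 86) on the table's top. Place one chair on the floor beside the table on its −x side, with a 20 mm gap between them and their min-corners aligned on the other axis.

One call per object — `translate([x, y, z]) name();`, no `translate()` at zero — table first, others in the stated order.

table();
translate([130, 86, 768]) picture_frame();
translate([-504, 0, 0]) chair();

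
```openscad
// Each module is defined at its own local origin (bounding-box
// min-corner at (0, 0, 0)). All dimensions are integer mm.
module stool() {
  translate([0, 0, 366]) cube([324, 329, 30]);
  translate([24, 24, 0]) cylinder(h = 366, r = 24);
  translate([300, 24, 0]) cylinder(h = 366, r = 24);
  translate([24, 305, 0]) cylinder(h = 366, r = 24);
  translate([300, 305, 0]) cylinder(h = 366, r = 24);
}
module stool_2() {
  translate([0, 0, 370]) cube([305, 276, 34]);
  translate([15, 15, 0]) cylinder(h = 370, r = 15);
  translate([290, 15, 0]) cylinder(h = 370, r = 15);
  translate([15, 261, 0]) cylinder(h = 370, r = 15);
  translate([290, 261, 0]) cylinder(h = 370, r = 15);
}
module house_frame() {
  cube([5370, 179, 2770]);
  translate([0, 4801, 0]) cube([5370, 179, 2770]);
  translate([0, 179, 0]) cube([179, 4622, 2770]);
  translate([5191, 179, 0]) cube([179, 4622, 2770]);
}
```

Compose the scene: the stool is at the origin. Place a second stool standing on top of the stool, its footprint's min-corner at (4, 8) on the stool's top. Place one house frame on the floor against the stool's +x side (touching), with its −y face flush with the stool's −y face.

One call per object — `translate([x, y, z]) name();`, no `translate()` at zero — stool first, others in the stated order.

stool();
translate([4, 8, 396]) stool_2();
translate([324, 0, 0]) house_frame();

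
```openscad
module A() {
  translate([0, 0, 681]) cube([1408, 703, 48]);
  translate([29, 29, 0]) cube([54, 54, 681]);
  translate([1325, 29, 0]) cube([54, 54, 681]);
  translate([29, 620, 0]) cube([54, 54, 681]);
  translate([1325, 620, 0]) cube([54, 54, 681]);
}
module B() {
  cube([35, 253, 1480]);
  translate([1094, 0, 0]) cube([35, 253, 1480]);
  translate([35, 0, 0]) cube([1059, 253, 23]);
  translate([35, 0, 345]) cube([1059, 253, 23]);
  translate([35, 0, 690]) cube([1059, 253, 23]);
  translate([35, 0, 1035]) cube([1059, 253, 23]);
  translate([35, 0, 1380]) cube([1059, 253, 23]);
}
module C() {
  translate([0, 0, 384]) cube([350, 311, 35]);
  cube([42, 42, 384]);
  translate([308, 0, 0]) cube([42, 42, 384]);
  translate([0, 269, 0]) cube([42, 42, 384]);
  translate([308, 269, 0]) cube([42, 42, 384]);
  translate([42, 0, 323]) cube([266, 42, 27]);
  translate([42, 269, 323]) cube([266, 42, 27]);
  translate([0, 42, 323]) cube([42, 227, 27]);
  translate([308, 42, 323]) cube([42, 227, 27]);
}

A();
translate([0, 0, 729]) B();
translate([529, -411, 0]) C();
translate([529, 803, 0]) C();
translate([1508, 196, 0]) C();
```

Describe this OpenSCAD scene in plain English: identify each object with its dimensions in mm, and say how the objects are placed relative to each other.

A is a rectangular dining table. The top is 1408×703×48 mm with its upper surface at z = 729 mm. It stands on four 54×54 mm square legs, each inset 29 mm from the nearest pair of top edges, running from the floor to the underside of the top.

B is an open bookshelf. Two side panels, each 35 mm thick, 253 mm deep and 1480 mm tall, stand 1129 mm apart (outside-to-outside). Between them sit 5 shelves, each 23 mm thick and 253 mm deep, spanning the full gap between the sides. The bottom shelf rests on the floor (its underside at z = 0) and the clear gap between one shelf's top and the next shelf's underside is 322 mm.

C is a four-legged stool. The seat is 350×311 mm, 35 mm thick, top at z = 419 mm. It stands on four square legs, each 42×42 mm in cross-section, from z = 0 to the seat underside, each flush with a corner of the seat. Four stretchers, 42 mm wide and 27 mm tall, connect adjacent legs with their undersides at z = 323 mm, each running between the inner faces of the legs it joins and aligned with the legs' outer faces on the other axis.

The bookshelf is on top of the table. Three stools sit around the table at the −y, +y, +x sides.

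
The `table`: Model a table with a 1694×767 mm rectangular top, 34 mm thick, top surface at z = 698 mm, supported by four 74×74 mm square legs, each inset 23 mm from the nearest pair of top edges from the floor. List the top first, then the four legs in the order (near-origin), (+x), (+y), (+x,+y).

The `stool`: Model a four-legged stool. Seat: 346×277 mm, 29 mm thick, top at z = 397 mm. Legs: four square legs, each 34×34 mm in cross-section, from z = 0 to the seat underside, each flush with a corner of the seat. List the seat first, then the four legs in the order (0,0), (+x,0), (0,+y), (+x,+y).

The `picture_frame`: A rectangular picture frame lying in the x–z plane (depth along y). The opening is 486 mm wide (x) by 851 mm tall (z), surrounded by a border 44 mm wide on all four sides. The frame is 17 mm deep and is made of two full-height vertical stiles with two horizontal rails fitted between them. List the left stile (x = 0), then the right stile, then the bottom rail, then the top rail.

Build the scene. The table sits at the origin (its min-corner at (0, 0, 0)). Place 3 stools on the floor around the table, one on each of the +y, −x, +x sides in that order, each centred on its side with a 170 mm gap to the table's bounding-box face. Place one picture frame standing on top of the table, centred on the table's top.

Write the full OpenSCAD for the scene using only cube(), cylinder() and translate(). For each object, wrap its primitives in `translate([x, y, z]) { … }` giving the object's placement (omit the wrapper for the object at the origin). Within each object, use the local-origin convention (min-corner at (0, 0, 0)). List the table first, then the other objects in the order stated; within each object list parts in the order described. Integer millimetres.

translate([0, 0, 664]) cube([1694, 767, 34]);
translate([23, 23, 0]) cube([74, 74, 664]);
translate([1597, 23, 0]) cube([74, 74, 664]);
translate([23, 670, 0]) cube([74, 74, 664]);
translate([1597, 670, 0]) cube([74, 74, 664]);
translate([674, 937, 0]) {
  translate([0, 0, 368]) cube([346, 277, 29]);
  cube([34, 34, 368]);
  translate([312, 0, 0]) cube([34, 34, 368]);
  translate([0, 243, 0]) cube([34, 34, 368]);
  translate([312, 243, 0]) cube([34, 34, 368]);
}
translate([-516, 245, 0]) {
  translate([0, 0, 368]) cube([346, 277, 29]);
  cube([34, 34, 368]);
  translate([312, 0, 0]) cube([34, 34, 368]);
  translate([0, 243, 0]) cube([34, 34, 368]);
  translate([312, 243, 0]) cube([34, 34, 368]);
}
translate([1864, 245, 0]) {
  translate([0, 0, 368]) cube([346, 277, 29]);
  cube([34, 34, 368]);
  translate([312, 0, 0]) cube([34, 34, 368]);
  translate([0, 243, 0]) cube([34, 34, 368]);
  translate([312, 243, 0]) cube([34, 34, 368]);
}
translate([560, 375, 698]) {
  cube([44, 17, 939]);
  translate([530, 0, 0]) cube([44, 17, 939]);
  translate([44, 0, 0]) cube([486, 17, 44]);
  translate([44, 0, 895]) cube([486, 17, 44]);
}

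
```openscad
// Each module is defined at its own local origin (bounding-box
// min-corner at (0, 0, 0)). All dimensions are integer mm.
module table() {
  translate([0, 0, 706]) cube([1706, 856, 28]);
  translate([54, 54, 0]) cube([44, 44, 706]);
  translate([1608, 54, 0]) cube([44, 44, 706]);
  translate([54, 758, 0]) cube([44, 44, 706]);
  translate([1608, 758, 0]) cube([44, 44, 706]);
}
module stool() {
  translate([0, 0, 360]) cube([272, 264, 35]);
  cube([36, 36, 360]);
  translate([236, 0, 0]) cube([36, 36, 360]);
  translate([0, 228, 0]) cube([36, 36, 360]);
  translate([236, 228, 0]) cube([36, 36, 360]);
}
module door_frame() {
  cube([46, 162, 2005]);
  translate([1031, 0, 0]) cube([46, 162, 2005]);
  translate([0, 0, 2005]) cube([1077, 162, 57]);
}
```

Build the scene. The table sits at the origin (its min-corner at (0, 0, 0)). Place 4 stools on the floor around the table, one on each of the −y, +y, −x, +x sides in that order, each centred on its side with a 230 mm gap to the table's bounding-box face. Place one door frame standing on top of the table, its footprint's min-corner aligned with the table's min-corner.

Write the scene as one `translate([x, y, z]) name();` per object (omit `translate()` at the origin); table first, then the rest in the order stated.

table();
translate([717, -494, 0]) stool();
translate([717, 1086, 0]) stool();
translate([-502, 296, 0]) stool();
translate([1936, 296, 0]) stool();
translate([0, 0, 734]) door_frame();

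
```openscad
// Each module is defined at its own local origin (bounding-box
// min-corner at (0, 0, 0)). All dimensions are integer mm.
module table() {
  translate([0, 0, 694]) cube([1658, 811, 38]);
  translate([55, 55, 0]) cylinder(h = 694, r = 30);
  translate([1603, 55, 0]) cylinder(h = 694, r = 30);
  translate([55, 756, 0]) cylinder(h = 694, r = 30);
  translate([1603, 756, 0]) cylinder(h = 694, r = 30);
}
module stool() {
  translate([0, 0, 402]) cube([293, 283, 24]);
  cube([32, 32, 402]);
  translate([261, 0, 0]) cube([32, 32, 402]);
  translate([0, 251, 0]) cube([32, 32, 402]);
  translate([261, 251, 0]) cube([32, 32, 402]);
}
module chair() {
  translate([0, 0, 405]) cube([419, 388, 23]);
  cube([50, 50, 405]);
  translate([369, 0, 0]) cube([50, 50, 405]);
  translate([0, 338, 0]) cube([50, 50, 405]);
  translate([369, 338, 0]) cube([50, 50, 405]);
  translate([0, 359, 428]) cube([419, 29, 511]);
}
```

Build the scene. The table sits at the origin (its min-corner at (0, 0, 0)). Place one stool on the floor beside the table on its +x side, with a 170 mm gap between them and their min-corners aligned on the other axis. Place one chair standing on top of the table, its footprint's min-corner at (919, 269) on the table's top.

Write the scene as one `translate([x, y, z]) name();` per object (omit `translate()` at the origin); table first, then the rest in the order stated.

table();
translate([1828, 0, 0]) stool();
translate([919, 269, 732]) chair();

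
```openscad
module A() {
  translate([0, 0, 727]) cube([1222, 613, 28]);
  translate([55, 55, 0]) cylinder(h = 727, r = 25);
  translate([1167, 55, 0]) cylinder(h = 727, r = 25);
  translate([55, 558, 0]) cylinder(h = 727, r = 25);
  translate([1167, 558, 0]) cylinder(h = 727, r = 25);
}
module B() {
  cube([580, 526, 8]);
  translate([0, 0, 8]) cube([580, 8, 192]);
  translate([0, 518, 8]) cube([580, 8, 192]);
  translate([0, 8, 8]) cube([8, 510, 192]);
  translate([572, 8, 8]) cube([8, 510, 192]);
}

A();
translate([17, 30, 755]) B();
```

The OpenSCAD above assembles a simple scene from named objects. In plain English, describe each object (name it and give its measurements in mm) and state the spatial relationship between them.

A is a table with a 1222×613 mm rectangular top, 28 mm thick, top surface at z = 755 mm, supported by four round legs of 50 mm diameter, each leg's bounding box inset 30 mm from the nearest pair of top edges, running from the floor.

B is an open-topped rectangular box: outside dimensions 580×526×200 mm, with a uniform wall and base thickness of 8 mm. The base is a full 580×526 slab on the floor; four walls sit on top of the base. The front and back walls (the −y and +y sides) span the full width; the two side walls fit between them.

The open box is on top of the table.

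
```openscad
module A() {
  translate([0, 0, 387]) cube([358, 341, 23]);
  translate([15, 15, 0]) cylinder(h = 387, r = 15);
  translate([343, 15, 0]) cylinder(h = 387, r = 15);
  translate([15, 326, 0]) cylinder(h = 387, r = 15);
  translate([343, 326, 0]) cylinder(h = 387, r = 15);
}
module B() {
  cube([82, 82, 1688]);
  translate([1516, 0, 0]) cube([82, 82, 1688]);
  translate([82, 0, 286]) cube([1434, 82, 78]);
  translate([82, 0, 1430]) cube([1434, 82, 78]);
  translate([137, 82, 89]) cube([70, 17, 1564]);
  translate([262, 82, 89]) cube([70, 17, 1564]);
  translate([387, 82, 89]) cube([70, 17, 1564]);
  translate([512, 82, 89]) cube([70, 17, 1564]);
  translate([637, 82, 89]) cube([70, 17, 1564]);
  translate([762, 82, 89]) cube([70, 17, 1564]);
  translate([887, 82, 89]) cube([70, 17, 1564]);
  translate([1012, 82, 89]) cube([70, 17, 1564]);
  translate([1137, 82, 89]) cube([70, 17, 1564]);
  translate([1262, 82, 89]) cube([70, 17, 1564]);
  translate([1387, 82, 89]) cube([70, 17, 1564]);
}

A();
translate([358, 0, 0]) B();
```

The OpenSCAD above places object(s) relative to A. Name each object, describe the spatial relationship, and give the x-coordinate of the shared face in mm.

A is a stool. B is a fence section. The fence section is against the stool's +x side, with their −y faces flush. The x-coordinate of the shared face is 358 mm.

The stool's +x face and the fence section's −x face are both at x = 358 mm.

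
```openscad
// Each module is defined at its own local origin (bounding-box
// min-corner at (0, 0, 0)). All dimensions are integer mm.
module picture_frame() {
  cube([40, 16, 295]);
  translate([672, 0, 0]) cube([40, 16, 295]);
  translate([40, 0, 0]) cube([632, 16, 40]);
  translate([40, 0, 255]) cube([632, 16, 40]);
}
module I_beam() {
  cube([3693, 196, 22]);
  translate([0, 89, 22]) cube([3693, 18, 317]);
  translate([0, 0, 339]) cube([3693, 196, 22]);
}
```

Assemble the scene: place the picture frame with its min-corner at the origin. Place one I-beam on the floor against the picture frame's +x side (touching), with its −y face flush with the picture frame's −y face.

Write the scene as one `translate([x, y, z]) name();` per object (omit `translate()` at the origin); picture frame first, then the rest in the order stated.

picture_frame();
translate([712, 0, 0]) I_beam();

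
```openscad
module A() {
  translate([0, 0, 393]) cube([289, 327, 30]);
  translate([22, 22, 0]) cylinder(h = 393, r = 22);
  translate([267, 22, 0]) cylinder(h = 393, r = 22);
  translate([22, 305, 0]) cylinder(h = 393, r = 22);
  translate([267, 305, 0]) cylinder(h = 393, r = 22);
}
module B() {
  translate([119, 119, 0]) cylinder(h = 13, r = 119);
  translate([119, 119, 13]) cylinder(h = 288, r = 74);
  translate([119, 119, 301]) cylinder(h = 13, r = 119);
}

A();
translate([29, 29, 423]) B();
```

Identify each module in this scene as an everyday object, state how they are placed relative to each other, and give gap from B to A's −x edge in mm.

A is a stool. B is a spool. The spool is on top of the stool. The gap from the spool to the stool's −x edge is 29 mm.

The spool's min-x is at 29; the stool's min-x is 0; gap = 29 mm.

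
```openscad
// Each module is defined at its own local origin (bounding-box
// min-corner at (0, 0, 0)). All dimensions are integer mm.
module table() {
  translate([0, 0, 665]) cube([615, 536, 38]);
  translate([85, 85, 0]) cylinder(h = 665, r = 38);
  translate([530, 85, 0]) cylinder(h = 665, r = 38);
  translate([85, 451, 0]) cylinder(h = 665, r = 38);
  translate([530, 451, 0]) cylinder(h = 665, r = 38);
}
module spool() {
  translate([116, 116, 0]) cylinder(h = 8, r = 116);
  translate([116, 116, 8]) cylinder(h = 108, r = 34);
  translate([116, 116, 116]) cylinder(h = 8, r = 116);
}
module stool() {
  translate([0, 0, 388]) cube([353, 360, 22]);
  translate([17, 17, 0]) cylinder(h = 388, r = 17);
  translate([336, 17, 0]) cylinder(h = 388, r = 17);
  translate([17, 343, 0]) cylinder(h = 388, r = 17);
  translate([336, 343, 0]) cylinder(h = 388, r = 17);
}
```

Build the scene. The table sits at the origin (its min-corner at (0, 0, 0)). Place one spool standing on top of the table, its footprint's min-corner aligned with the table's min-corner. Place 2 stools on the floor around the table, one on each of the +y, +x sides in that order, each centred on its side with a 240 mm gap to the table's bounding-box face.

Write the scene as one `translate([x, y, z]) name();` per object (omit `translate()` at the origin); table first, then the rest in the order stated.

table();
translate([0, 0, 703]) spool();
translate([131, 776, 0]) stool();
translate([855, 88, 0]) stool();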